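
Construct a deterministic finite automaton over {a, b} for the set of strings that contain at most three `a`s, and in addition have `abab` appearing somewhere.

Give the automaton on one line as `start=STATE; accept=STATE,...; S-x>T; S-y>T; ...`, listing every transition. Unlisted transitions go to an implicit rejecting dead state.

start=s0; accept=s12,s16; s0-a>s1; s0-b>s0; s1-a>s2; s1-b>s3; s2-a>s4; s2-b>s5; s3-a>s6; s3-b>s7; s4-a>s8; s4-b>s9; s5-a>s10; s5-b>s11; s6-a>s4; s6-b>s12; s7-a>s2; s7-b>s7; s8-a>s8; s8-b>s13; s9-a>s14; s9-b>s15; s10-a>s8; s10-b>s16; s11-a>s4; s11-b>s11; s12-a>s16; s12-b>s12; s13-a>s14; s13-b>s17; s14-a>s8; s14-b>s18; s15-a>s8; s15-b>s15; s16-a>s18; s16-b>s16; s17-a>s8; s17-b>s17; s18-a>s18; s18-b>s18

Build one automaton per condition and run them in lockstep. The first has 5 states tracking the count of `a`s, saturating at 4; the second has 5 states tracking whether and how much of `abab` has been seen. A product state is a pair (one from each), accepting exactly when both do.
19 states suffice.
          a    b  
>  s0     s1   s0 
   s1     s2   s3 
   s2     s4   s5 
   s3     s6   s7 
   s4     s8   s9 
   s5    s10  s11 
   s6     s4  s12 
   s7     s2   s7 
   s8     s8  s13 
   s9    s14  s15 
   s10    s8  s16 
   s11    s4  s11 
 * s12   s16  s12 
   s13   s14  s17 
   s14    s8  s18 
   s15    s8  s15 
 * s16   s18  s16 
   s17    s8  s17 
   s18   s18  s18 
(> = start, * = accepting)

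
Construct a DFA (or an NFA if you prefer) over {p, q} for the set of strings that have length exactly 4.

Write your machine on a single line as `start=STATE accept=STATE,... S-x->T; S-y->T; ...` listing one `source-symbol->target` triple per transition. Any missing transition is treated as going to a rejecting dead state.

start=A; accept=E; A-p->B; A-q->B; B-p->C; B-q->C; C-p->D; C-q->D; D-p->E; D-q->E; E-p->F; E-q->F; F-p->F; F-q->F

We only need to distinguish lengths 0, 1, …, 4, and '>4'. Chain A → B → C → D → E → F on every symbol, with F looping. Accepting states: {E}.
       p  q 
>  A   B  B 
   B   C  C 
   C   D  D 
   D   E  E 
 * E   F  F 
   F   F  F 
(> = start, * = accepting)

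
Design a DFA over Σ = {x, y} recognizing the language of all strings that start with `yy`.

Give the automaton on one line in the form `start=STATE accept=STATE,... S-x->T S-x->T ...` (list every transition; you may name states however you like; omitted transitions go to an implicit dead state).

Check the first 2 symbols one by one: A through B record how many have matched `yy` so far; any wrong symbol goes to the dead state D. After all 2 match we enter the accepting sink C.
With 4 states:
       x  y 
>  A   D  B 
   B   D  C 
 * C   C  C 
   D   D  D 
(> = start, * = accepting)

start=A accept=C A-x->D A-y->B B-x->D B-y->C C-x->C C-y->C D-x->D D-y->D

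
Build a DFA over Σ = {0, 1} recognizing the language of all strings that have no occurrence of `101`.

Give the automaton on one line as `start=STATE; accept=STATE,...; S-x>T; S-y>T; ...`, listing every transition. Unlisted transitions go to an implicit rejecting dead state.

Track partial matches of the forbidden pattern `101`. State S3 is a dead state reached once `101` has occurred; every other state accepts. S0 means no part of `101` is currently matched.
With 4 states:
        0   1  
>* S0   S0  S1 
 * S1   S2  S1 
 * S2   S0  S3 
   S3   S3  S3 
(> = start, * = accepting)

start=S0; accept=S0,S1,S2; S0-0>S0; S0-1>S1; S1-0>S2; S1-1>S1; S2-0>S0; S2-1>S3; S3-0>S3; S3-1>S3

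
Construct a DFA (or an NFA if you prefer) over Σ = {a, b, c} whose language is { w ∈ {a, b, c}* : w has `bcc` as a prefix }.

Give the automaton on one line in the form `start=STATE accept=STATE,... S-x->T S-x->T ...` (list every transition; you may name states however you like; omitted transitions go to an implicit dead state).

start=S0 accept=S3 S0-a->S4 S0-b->S1 S0-c->S4 S1-a->S4 S1-b->S4 S1-c->S2 S2-a->S4 S2-b->S4 S2-c->S3 S3-a->S3 S3-b->S3 S3-c->S3 S4-a->S4 S4-b->S4 S4-c->S4

Check the first 3 symbols one by one: S0 through S2 record how many have matched `bcc` so far; any wrong symbol goes to the dead state S4. After all 3 match we enter the accepting sink S3.
A 5-state machine:
        a   b   c  
>  S0   S4  S1  S4 
   S1   S4  S4  S2 
   S2   S4  S4  S3 
 * S3   S3  S3  S3 
   S4   S4  S4  S4 
(> = start, * = accepting)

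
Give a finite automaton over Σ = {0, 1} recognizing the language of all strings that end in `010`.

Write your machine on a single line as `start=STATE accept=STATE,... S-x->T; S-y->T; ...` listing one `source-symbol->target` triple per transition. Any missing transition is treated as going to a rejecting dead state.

Remember how much of `010` the current input suffix matches. State q0 means no match yet; q1 means the last symbol is `0`; q2 means the last 2 symbols are `01`; q3 means the last 3 symbols are `010`. Only q3 accepts. On a mismatch, fall back to the longest proper suffix that is still a prefix of `010`.
        0   1  
>  q0   q1  q0 
   q1   q1  q2 
   q2   q3  q0 
 * q3   q1  q2 
(> = start, * = accepting)

start=q0; accept=q3; q0-0->q1; q0-1->q0; q1-0->q1; q1-1->q2; q2-0->q3; q2-1->q0; q3-0->q1; q3-1->q2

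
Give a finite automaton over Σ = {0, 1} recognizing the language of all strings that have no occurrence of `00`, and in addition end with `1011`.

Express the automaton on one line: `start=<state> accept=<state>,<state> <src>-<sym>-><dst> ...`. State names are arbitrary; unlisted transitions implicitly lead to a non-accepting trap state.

Handle the two conditions separately and then intersect. The first has 3 states tracking partial matches of the forbidden pattern `00`; the second has 5 states tracking how much of the suffix `1011` has currently been matched. A product state is a pair (one from each), accepting exactly when both do.
With 11 states:
          0    1  
>  s0     s1   s2 
   s1     s3   s2 
   s2     s4   s2 
   s3     s3   s5 
   s4     s3   s6 
   s5     s7   s5 
   s6     s4   s8 
   s7     s3   s9 
 * s8     s4   s2 
   s9     s7  s10 
   s10    s7   s5 
(> = start, * = accepting)

start=s0 accept=s8 s0-0->s1 s0-1->s2 s1-0->s3 s1-1->s2 s2-0->s4 s2-1->s2 s3-0->s3 s3-1->s5 s4-0->s3 s4-1->s6 s5-0->s7 s5-1->s5 s6-0->s4 s6-1->s8 s7-0->s3 s7-1->s9 s8-0->s4 s8-1->s2 s9-0->s7 s9-1->s10 s10-0->s7 s10-1->s5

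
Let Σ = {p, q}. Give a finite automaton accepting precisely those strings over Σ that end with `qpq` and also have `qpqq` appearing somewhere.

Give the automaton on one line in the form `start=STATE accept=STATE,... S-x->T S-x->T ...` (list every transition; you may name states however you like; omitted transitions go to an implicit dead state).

Build one automaton per condition and run them in lockstep. One (4 states) tracks how much of the suffix `qpq` has currently been matched; the other (5 states) tracks whether and how much of `qpqq` has been seen. Each combined state is a pair, one component from each; accept when both components accept.
With 8 states:
       p  q 
>  A   A  B 
   B   C  B 
   C   A  D 
   D   C  E 
   E   F  E 
   F   G  H 
   G   G  E 
 * H   F  E 
(> = start, * = accepting)

start=A accept=H A-p->A A-q->B B-p->C B-q->B C-p->A C-q->D D-p->C D-q->E E-p->F E-q->E F-p->G F-q->H G-p->G G-q->E H-p->F H-q->E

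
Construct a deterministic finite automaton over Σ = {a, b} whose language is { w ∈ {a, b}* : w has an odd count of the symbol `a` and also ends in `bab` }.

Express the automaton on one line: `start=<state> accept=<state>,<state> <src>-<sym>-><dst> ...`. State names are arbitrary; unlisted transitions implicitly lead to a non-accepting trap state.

start=q0 accept=q6 q0-a->q1 q0-b->q2 q1-a->q0 q1-b->q3 q2-a->q4 q2-b->q2 q3-a->q5 q3-b->q3 q4-a->q0 q4-b->q6 q5-a->q1 q5-b->q7 q6-a->q5 q6-b->q3 q7-a->q4 q7-b->q2

Handle the two conditions separately and then intersect. The first has 2 states tracking the count of `a`s modulo 2; the second has 4 states tracking how much of the suffix `bab` has currently been matched. A product state is a pair (one from each), accepting exactly when both do.
An 8-state machine:
        a   b  
>  q0   q1  q2 
   q1   q0  q3 
   q2   q4  q2 
   q3   q5  q3 
   q4   q0  q6 
   q5   q1  q7 
 * q6   q5  q3 
   q7   q4  q2 
(> = start, * = accepting)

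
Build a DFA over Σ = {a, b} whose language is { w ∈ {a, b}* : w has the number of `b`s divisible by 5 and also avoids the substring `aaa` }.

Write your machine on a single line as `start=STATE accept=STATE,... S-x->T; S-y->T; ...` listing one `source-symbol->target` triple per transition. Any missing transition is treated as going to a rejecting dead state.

start=q0; accept=q0,q1,q3; q0-a->q1; q0-b->q2; q1-a->q3; q1-b->q2; q2-a->q4; q2-b->q5; q3-a->q6; q3-b->q2; q4-a->q7; q4-b->q5; q5-a->q8; q5-b->q9; q6-a->q6; q6-b->q6; q7-a->q6; q7-b->q5; q8-a->q10; q8-b->q9; q9-a->q11; q9-b->q12; q10-a->q6; q10-b->q9; q11-a->q13; q11-b->q12; q12-a->q14; q12-b->q0; q13-a->q6; q13-b->q12; q14-a->q15; q14-b->q0; q15-a->q6; q15-b->q0

Run two small machines in parallel and take their product. The first has 5 states tracking the count of `b`s modulo 5; the second has 4 states tracking partial matches of the forbidden pattern `aaa`. A product state is a pair (one from each), accepting exactly when both do. Minimizing collapses redundant product states.
With 16 states:
          a    b  
>* q0     q1   q2 
 * q1     q3   q2 
   q2     q4   q5 
 * q3     q6   q2 
   q4     q7   q5 
   q5     q8   q9 
   q6     q6   q6 
   q7     q6   q5 
   q8    q10   q9 
   q9    q11  q12 
   q10    q6   q9 
   q11   q13  q12 
   q12   q14   q0 
   q13    q6  q12 
   q14   q15   q0 
   q15    q6   q0 
(> = start, * = accepting)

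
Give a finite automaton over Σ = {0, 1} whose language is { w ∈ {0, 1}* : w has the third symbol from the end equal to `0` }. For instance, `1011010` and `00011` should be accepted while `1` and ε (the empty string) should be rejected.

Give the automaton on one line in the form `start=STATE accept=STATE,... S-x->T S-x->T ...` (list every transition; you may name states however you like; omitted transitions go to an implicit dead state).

Because acceptance depends on a position counted from the end, the machine has to buffer the most recent 3 symbols. Make each state the string of the last up-to-3 symbols read; on input `x` shift the window left and append `x`. Accept when the buffered window has length 3 and begins with `0`.
       0  1 
>  A   B  C 
   B   D  E 
   C   F  G 
   D   H  I 
   E   J  K 
   F   L  M 
   G   N  O 
 * H   H  I 
 * I   J  K 
 * J   L  M 
 * K   N  O 
   L   H  I 
   M   J  K 
   N   L  M 
   O   N  O 
(> = start, * = accepting)

start=A accept=H,I,J,K A-0->B A-1->C B-0->D B-1->E C-0->F C-1->G D-0->H D-1->I E-0->J E-1->K F-0->L F-1->M G-0->N G-1->O H-0->H H-1->I I-0->J I-1->K J-0->L J-1->M K-0->N K-1->O L-0->H L-1->I M-0->J M-1->K N-0->L N-1->M O-0->N O-1->O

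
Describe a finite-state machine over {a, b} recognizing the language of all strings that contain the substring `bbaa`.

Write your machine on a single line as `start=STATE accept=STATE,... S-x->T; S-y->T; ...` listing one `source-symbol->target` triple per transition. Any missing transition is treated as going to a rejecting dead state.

start=S0; accept=S4; S0-a->S0; S0-b->S1; S1-a->S0; S1-b->S2; S2-a->S3; S2-b->S2; S3-a->S4; S3-b->S1; S4-a->S4; S4-b->S4

States S0..S3 record the length of the longest prefix of `bbaa` that matches the current input suffix. Reaching S4 means `bbaa` has been seen, and we stay there forever. Accept from S4.
A 5-state machine:
        a   b  
>  S0   S0  S1 
   S1   S0  S2 
   S2   S3  S2 
   S3   S4  S1 
 * S4   S4  S4 
(> = start, * = accepting)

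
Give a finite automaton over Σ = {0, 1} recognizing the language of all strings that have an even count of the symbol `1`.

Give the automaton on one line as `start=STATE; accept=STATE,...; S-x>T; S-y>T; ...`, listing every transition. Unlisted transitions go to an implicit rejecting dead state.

start=q0; accept=q0; q0-0>q0; q0-1>q1; q1-0>q1; q1-1>q0

Keep the running count of `1`s modulo 2: each `1` advances along the cycle q0 → q1 → q0 while other symbols loop. Accept at q0.
A 2-state machine:
        0   1  
>* q0   q0  q1 
   q1   q1  q0 
(> = start, * = accepting)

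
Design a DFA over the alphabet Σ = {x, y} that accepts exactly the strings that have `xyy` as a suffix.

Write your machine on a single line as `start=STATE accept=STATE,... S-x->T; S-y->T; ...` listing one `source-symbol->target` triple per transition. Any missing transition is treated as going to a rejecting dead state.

start=q0; accept=q3; q0-x->q1; q0-y->q0; q1-x->q1; q1-y->q2; q2-x->q1; q2-y->q3; q3-x->q1; q3-y->q0

Let each state record the length of the longest suffix of the input read so far that is also a prefix of `xyy`. q1 means the last symbol is `x`; q2 means the last 2 symbols are `xy`; q3 means the last 3 symbols are `xyy`. Accept only at q3, where the string currently ends in `xyy`.
With 4 states:
        x   y  
>  q0   q1  q0 
   q1   q1  q2 
   q2   q1  q3 
 * q3   q1  q0 
(> = start, * = accepting)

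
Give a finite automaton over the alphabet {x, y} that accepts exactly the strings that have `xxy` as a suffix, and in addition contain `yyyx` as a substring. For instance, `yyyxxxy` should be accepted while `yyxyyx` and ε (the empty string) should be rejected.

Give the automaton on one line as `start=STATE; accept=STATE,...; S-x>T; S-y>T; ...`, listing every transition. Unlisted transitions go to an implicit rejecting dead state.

start=A; accept=G; A-x>A; A-y>B; B-x>A; B-y>C; C-x>A; C-y>D; D-x>E; D-y>D; E-x>F; E-y>D; F-x>F; F-y>G; G-x>E; G-y>D

Handle the two conditions separately and then intersect. The first has 4 states tracking how much of the suffix `xxy` has currently been matched; the second has 5 states tracking whether and how much of `yyyx` has been seen. A product state is a pair (one from each), accepting exactly when both do. After merging equivalent states the machine shrinks.
       x  y 
>  A   A  B 
   B   A  C 
   C   A  D 
   D   E  D 
   E   F  D 
   F   F  G 
 * G   E  D 
(> = start, * = accepting)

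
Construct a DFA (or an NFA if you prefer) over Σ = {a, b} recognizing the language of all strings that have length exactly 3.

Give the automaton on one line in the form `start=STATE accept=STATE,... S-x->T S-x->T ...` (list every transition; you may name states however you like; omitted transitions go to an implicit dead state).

start=q0 accept=q3 q0-a->q1 q0-b->q1 q1-a->q2 q1-b->q2 q2-a->q3 q2-b->q3 q3-a->q4 q3-b->q4 q4-a->q4 q4-b->q4

We only need to distinguish lengths 0, 1, …, 3, and '>3'. Chain q0 → q1 → q2 → q3 → q4 on every symbol, with q4 looping. Accepting states: {q3}.
        a   b  
>  q0   q1  q1 
   q1   q2  q2 
   q2   q3  q3 
 * q3   q4  q4 
   q4   q4  q4 
(> = start, * = accepting)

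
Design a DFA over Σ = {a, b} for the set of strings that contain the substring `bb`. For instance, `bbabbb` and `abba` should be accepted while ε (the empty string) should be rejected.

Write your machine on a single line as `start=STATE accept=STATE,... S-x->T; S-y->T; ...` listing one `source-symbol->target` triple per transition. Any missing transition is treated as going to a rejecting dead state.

Track how much of `bb` has been matched so far: state s0 is no progress, s2 is the absorbing accept state reached once `bb` has occurred. Intermediate states record partial matches; on a mismatch, fall back to the longest reusable overlap.
3 states suffice.
        a   b  
>  s0   s0  s1 
   s1   s0  s2 
 * s2   s2  s2 
(> = start, * = accepting)

start=s0; accept=s2; s0-a->s0; s0-b->s1; s1-a->s0; s1-b->s2; s2-a->s2; s2-b->s2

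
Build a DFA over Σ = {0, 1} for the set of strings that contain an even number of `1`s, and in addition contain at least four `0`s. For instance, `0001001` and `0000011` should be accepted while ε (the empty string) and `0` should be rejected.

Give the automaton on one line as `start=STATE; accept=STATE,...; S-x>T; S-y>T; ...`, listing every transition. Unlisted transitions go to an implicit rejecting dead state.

Build one automaton per condition and run them in lockstep. One (2 states) tracks the count of `1`s modulo 2; the other (6 states) tracks the count of `0`s, saturating at 5. Each combined state is a pair, one component from each; accept when both components accept. Minimizing collapses redundant product states.
10 states suffice.
        0   1  
>  S0   S1  S2 
   S1   S3  S4 
   S2   S4  S0 
   S3   S5  S6 
   S4   S6  S1 
   S5   S7  S8 
   S6   S8  S3 
 * S7   S7  S9 
   S8   S9  S5 
   S9   S9  S7 
(> = start, * = accepting)

start=S0; accept=S7; S0-0>S1; S0-1>S2; S1-0>S3; S1-1>S4; S2-0>S4; S2-1>S0; S3-0>S5; S3-1>S6; S4-0>S6; S4-1>S1; S5-0>S7; S5-1>S8; S6-0>S8; S6-1>S3; S7-0>S7; S7-1>S9; S8-0>S9; S8-1>S5; S9-0>S9; S9-1>S7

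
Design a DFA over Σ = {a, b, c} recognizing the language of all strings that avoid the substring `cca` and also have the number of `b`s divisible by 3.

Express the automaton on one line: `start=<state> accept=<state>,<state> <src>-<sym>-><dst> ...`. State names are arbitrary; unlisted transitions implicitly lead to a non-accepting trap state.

Handle the two conditions separately and then intersect. One (4 states) tracks partial matches of the forbidden pattern `cca`; the other (3 states) tracks the count of `b`s modulo 3. Each combined state is a pair, one component from each; accept when both components accept. After merging equivalent states the machine shrinks.
        a   b   c  
>* q0   q0  q1  q2 
   q1   q1  q3  q4 
 * q2   q0  q1  q5 
   q3   q3  q0  q6 
   q4   q1  q3  q7 
 * q5   q8  q1  q5 
   q6   q3  q0  q9 
   q7   q8  q3  q7 
   q8   q8  q8  q8 
   q9   q8  q0  q9 
(> = start, * = accepting)

start=q0 accept=q0,q2,q5 q0-a->q0 q0-b->q1 q0-c->q2 q1-a->q1 q1-b->q3 q1-c->q4 q2-a->q0 q2-b->q1 q2-c->q5 q3-a->q3 q3-b->q0 q3-c->q6 q4-a->q1 q4-b->q3 q4-c->q7 q5-a->q8 q5-b->q1 q5-c->q5 q6-a->q3 q6-b->q0 q6-c->q9 q7-a->q8 q7-b->q3 q7-c->q7 q8-a->q8 q8-b->q8 q8-c->q8 q9-a->q8 q9-b->q0 q9-c->q9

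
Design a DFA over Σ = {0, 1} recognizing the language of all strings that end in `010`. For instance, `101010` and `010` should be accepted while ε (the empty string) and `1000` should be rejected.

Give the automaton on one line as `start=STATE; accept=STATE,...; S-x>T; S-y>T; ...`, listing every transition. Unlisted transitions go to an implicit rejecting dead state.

Remember how much of `010` the current input suffix matches. State S0 means no match yet; S1 means the last symbol is `0`; S2 means the last 2 symbols are `01`; S3 means the last 3 symbols are `010`. Only S3 accepts. On a mismatch, fall back to the longest proper suffix that is still a prefix of `010`.
        0   1  
>  S0   S1  S0 
   S1   S1  S2 
   S2   S3  S0 
 * S3   S1  S2 
(> = start, * = accepting)

start=S0; accept=S3; S0-0>S1; S0-1>S0; S1-0>S1; S1-1>S2; S2-0>S3; S2-1>S0; S3-0>S1; S3-1>S2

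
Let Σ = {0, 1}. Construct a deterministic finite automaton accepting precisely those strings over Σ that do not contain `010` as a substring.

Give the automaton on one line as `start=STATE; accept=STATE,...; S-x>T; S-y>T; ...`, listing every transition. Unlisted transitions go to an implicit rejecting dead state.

start=q0; accept=q0,q1,q2; q0-0>q1; q0-1>q0; q1-0>q1; q1-1>q2; q2-0>q3; q2-1>q0; q3-0>q3; q3-1>q3

Track partial matches of the forbidden pattern `010`. State q3 is a dead state reached once `010` has occurred; every other state accepts. q0 means no part of `010` is currently matched.
A 4-state machine:
        0   1  
>* q0   q1  q0 
 * q1   q1  q2 
 * q2   q3  q0 
   q3   q3  q3 
(> = start, * = accepting)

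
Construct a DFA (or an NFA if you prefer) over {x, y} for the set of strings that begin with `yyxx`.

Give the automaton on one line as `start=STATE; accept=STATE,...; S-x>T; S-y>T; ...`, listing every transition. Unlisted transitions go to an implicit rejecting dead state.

Check the first 4 symbols one by one: q0 through q3 record how many have matched `yyxx` so far; any wrong symbol goes to the dead state q5. After all 4 match we enter the accepting sink q4.
With 6 states:
        x   y  
>  q0   q5  q1 
   q1   q5  q2 
   q2   q3  q5 
   q3   q4  q5 
 * q4   q4  q4 
   q5   q5  q5 
(> = start, * = accepting)

start=q0; accept=q4; q0-x>q5; q0-y>q1; q1-x>q5; q1-y>q2; q2-x>q3; q2-y>q5; q3-x>q4; q3-y>q5; q4-x>q4; q4-y>q4; q5-x>q5; q5-y>q5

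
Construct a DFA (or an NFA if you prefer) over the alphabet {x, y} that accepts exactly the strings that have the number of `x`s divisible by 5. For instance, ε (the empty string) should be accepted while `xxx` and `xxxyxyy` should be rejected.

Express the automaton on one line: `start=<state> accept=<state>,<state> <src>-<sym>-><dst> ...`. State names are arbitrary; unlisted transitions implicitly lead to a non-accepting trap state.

start=S0 accept=S0 S0-x->S1 S0-y->S0 S1-x->S2 S1-y->S1 S2-x->S3 S2-y->S2 S3-x->S4 S3-y->S3 S4-x->S0 S4-y->S4

Keep the running count of `x`s modulo 5: each `x` advances along the cycle S0 → S1 → S2 → S3 → S4 → S0 while other symbols loop. Accept at S0.
5 states suffice.
        x   y  
>* S0   S1  S0 
   S1   S2  S1 
   S2   S3  S2 
   S3   S4  S3 
   S4   S0  S4 
(> = start, * = accepting)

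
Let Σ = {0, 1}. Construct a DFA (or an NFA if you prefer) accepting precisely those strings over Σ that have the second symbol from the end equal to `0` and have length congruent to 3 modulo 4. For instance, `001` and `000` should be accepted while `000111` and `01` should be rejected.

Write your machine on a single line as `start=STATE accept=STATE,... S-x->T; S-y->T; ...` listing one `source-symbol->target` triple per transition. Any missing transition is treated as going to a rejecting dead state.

start=s0; accept=s4; s0-0->s1; s0-1->s1; s1-0->s2; s1-1->s3; s2-0->s4; s2-1->s4; s3-0->s5; s3-1->s5; s4-0->s0; s4-1->s0; s5-0->s0; s5-1->s0

Handle the two conditions separately and then intersect. One (7 states) tracks the last 2 symbols read; the other (4 states) tracks the input length modulo 4. Each combined state is a pair, one component from each; accept when both components accept. Equivalent product states are then merged.
A 6-state machine:
        0   1  
>  s0   s1  s1 
   s1   s2  s3 
   s2   s4  s4 
   s3   s5  s5 
 * s4   s0  s0 
   s5   s0  s0 
(> = start, * = accepting)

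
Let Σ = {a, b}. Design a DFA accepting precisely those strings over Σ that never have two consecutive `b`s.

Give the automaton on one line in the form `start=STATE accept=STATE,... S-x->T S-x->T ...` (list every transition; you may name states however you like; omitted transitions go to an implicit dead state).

start=q0 accept=q0,q1 q0-a->q0 q0-b->q1 q1-a->q0 q1-b->q2 q2-a->q2 q2-b->q2

This is the complement of 'contains `bb`'. Use the same substring-matching states — q0 through q2 holding how much of `bb` has just been matched — but flip the accepting set: everything except the trap q2 accepts.
        a   b  
>* q0   q0  q1 
 * q1   q0  q2 
   q2   q2  q2 
(> = start, * = accepting)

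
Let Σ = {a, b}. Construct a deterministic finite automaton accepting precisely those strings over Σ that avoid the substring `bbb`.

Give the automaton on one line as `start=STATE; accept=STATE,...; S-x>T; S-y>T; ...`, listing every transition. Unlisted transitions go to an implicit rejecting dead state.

start=q0; accept=q0,q1,q2; q0-a>q0; q0-b>q1; q1-a>q0; q1-b>q2; q2-a>q0; q2-b>q3; q3-a>q3; q3-b>q3

Track partial matches of the forbidden pattern `bbb`. State q3 is a dead state reached once `bbb` has occurred; every other state accepts. q0 means no part of `bbb` is currently matched.
A 4-state machine:
        a   b  
>* q0   q0  q1 
 * q1   q0  q2 
 * q2   q0  q3 
   q3   q3  q3 
(> = start, * = accepting)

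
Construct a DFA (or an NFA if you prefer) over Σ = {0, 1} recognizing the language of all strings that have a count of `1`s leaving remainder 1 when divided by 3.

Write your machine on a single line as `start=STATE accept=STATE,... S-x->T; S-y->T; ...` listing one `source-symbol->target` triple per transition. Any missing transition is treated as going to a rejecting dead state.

The only thing that matters is how many `1`s have appeared, reduced mod 3. Use one state per residue: q0 for 0, …, q2 for 2. Reading `1` moves to the next residue; anything else stays put. q1 is accepting.
        0   1  
>  q0   q0  q1 
 * q1   q1  q2 
   q2   q2  q0 
(> = start, * = accepting)

start=q0; accept=q1; q0-0->q0; q0-1->q1; q1-0->q1; q1-1->q2; q2-0->q2; q2-1->q0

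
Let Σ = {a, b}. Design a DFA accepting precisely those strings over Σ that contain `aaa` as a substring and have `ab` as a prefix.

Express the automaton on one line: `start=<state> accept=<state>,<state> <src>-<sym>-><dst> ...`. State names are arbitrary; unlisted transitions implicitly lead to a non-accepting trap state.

Handle the two conditions separately and then intersect. One (4 states) tracks whether and how much of `aaa` has been seen; the other (4 states) tracks whether the input so far still matches the prefix `ab`. Each combined state is a pair, one component from each; accept when both components accept. After merging equivalent states the machine shrinks.
A 7-state machine:
        a   b  
>  q0   q1  q2 
   q1   q2  q3 
   q2   q2  q2 
   q3   q4  q3 
   q4   q5  q3 
   q5   q6  q3 
 * q6   q6  q6 
(> = start, * = accepting)

start=q0 accept=q6 q0-a->q1 q0-b->q2 q1-a->q2 q1-b->q3 q2-a->q2 q2-b->q2 q3-a->q4 q3-b->q3 q4-a->q5 q4-b->q3 q5-a->q6 q5-b->q3 q6-a->q6 q6-b->q6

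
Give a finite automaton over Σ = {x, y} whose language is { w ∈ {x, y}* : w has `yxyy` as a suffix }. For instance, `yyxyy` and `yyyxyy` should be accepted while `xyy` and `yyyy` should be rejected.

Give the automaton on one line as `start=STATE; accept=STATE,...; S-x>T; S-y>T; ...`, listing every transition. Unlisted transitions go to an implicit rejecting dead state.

start=A; accept=E; A-x>A; A-y>B; B-x>C; B-y>B; C-x>A; C-y>D; D-x>C; D-y>E; E-x>C; E-y>B

Let each state record the length of the longest suffix of the input read so far that is also a prefix of `yxyy`. B means the last symbol is `y`; C means the last 2 symbols are `yx`; D means the last 3 symbols are `yxy`; E means the last 4 symbols are `yxyy`. Accept only at E, where the string currently ends in `yxyy`.
5 states suffice.
       x  y 
>  A   A  B 
   B   C  B 
   C   A  D 
   D   C  E 
 * E   C  B 
(> = start, * = accepting)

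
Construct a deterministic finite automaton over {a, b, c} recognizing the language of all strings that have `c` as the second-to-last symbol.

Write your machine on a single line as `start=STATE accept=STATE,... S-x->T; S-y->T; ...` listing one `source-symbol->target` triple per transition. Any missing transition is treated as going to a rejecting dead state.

start=q0; accept=q10,q11,q12; q0-a->q1; q0-b->q2; q0-c->q3; q1-a->q4; q1-b->q5; q1-c->q6; q2-a->q7; q2-b->q8; q2-c->q9; q3-a->q10; q3-b->q11; q3-c->q12; q4-a->q4; q4-b->q5; q4-c->q6; q5-a->q7; q5-b->q8; q5-c->q9; q6-a->q10; q6-b->q11; q6-c->q12; q7-a->q4; q7-b->q5; q7-c->q6; q8-a->q7; q8-b->q8; q8-c->q9; q9-a->q10; q9-b->q11; q9-c->q12; q10-a->q4; q10-b->q5; q10-c->q6; q11-a->q7; q11-b->q8; q11-c->q9; q12-a->q10; q12-b->q11; q12-c->q12

Because acceptance depends on a position counted from the end, the machine has to buffer the most recent 2 symbols. Make each state the string of the last up-to-2 symbols read; on input `x` shift the window left and append `x`. Accept when the buffered window has length 2 and begins with `c`.
A 13-state machine:
          a    b    c  
>  q0     q1   q2   q3 
   q1     q4   q5   q6 
   q2     q7   q8   q9 
   q3    q10  q11  q12 
   q4     q4   q5   q6 
   q5     q7   q8   q9 
   q6    q10  q11  q12 
   q7     q4   q5   q6 
   q8     q7   q8   q9 
   q9    q10  q11  q12 
 * q10    q4   q5   q6 
 * q11    q7   q8   q9 
 * q12   q10  q11  q12 
(> = start, * = accepting)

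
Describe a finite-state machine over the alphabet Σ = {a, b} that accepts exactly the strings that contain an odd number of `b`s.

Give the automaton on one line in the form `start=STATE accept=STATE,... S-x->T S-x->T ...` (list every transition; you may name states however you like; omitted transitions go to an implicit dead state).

Keep the running count of `b`s modulo 2: each `b` advances along the cycle S0 → S1 → S0 while other symbols loop. Accept at S1.
With 2 states:
        a   b  
>  S0   S0  S1 
 * S1   S1  S0 
(> = start, * = accepting)

start=S0 accept=S1 S0-a->S0 S0-b->S1 S1-a->S1 S1-b->S0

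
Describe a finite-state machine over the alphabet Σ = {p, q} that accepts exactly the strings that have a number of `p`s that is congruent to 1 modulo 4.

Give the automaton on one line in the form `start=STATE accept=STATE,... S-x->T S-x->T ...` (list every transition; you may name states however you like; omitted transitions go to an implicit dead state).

Keep the running count of `p`s modulo 4: each `p` advances along the cycle s0 → s1 → s2 → s3 → s0 while other symbols loop. Accept at s1.
With 4 states:
        p   q  
>  s0   s1  s0 
 * s1   s2  s1 
   s2   s3  s2 
   s3   s0  s3 
(> = start, * = accepting)

start=s0 accept=s1 s0-p->s1 s0-q->s0 s1-p->s2 s1-q->s1 s2-p->s3 s2-q->s2 s3-p->s0 s3-q->s3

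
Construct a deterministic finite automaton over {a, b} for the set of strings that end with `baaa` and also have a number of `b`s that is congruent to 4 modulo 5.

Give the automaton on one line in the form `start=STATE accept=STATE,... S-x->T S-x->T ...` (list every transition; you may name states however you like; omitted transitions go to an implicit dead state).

start=q0 accept=q7 q0-a->q0 q0-b->q1 q1-a->q1 q1-b->q2 q2-a->q2 q2-b->q3 q3-a->q3 q3-b->q4 q4-a->q5 q4-b->q0 q5-a->q6 q5-b->q0 q6-a->q7 q6-b->q0 q7-a->q8 q7-b->q0 q8-a->q8 q8-b->q0

Build one automaton per condition and run them in lockstep. The first has 5 states tracking how much of the suffix `baaa` has currently been matched; the second has 5 states tracking the count of `b`s modulo 5. A product state is a pair (one from each), accepting exactly when both do. Minimizing collapses redundant product states.
A 9-state machine:
        a   b  
>  q0   q0  q1 
   q1   q1  q2 
   q2   q2  q3 
   q3   q3  q4 
   q4   q5  q0 
   q5   q6  q0 
   q6   q7  q0 
 * q7   q8  q0 
   q8   q8  q0 
(> = start, * = accepting)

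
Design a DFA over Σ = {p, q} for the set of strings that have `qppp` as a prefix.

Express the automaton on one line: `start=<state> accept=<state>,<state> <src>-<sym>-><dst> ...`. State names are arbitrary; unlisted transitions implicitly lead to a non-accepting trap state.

Walk along `qppp` while the input agrees: from S0 take `q` to S1, and so on. Any deviation drops to the rejecting sink S5. Once S4 is reached the prefix is confirmed and every continuation is accepted.
A 6-state machine:
        p   q  
>  S0   S5  S1 
   S1   S2  S5 
   S2   S3  S5 
   S3   S4  S5 
 * S4   S4  S4 
   S5   S5  S5 
(> = start, * = accepting)

start=S0 accept=S4 S0-p->S5 S0-q->S1 S1-p->S2 S1-q->S5 S2-p->S3 S2-q->S5 S3-p->S4 S3-q->S5 S4-p->S4 S4-q->S4 S5-p->S5 S5-q->S5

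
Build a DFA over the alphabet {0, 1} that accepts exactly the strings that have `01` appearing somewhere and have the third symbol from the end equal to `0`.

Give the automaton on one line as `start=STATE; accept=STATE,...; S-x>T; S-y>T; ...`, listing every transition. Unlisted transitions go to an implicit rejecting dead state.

start=q0; accept=q8,q9,q10,q18; q0-0>q1; q0-1>q2; q1-0>q3; q1-1>q4; q2-0>q5; q2-1>q6; q3-0>q7; q3-1>q8; q4-0>q9; q4-1>q10; q5-0>q11; q5-1>q12; q6-0>q13; q6-1>q14; q7-0>q7; q7-1>q8; q8-0>q9; q8-1>q10; q9-0>q15; q9-1>q12; q10-0>q16; q10-1>q17; q11-0>q7; q11-1>q8; q12-0>q9; q12-1>q10; q13-0>q11; q13-1>q12; q14-0>q13; q14-1>q14; q15-0>q18; q15-1>q8; q16-0>q15; q16-1>q12; q17-0>q16; q17-1>q17; q18-0>q18; q18-1>q8

Run two small machines in parallel and take their product. The first has 3 states tracking whether and how much of `01` has been seen; the second has 15 states tracking the last 3 symbols read. A product state is a pair (one from each), accepting exactly when both do.
With 19 states:
          0    1  
>  q0     q1   q2 
   q1     q3   q4 
   q2     q5   q6 
   q3     q7   q8 
   q4     q9  q10 
   q5    q11  q12 
   q6    q13  q14 
   q7     q7   q8 
 * q8     q9  q10 
 * q9    q15  q12 
 * q10   q16  q17 
   q11    q7   q8 
   q12    q9  q10 
   q13   q11  q12 
   q14   q13  q14 
   q15   q18   q8 
   q16   q15  q12 
   q17   q16  q17 
 * q18   q18   q8 
(> = start, * = accepting)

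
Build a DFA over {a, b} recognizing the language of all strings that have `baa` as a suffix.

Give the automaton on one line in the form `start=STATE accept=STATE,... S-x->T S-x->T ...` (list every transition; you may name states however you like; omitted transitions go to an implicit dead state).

start=s0 accept=s3 s0-a->s0 s0-b->s1 s1-a->s2 s1-b->s1 s2-a->s3 s2-b->s1 s3-a->s0 s3-b->s1

Let each state record the length of the longest suffix of the input read so far that is also a prefix of `baa`. s1 means the last symbol is `b`; s2 means the last 2 symbols are `ba`; s3 means the last 3 symbols are `baa`. Accept only at s3, where the string currently ends in `baa`.
With 4 states:
        a   b  
>  s0   s0  s1 
   s1   s2  s1 
   s2   s3  s1 
 * s3   s0  s1 
(> = start, * = accepting)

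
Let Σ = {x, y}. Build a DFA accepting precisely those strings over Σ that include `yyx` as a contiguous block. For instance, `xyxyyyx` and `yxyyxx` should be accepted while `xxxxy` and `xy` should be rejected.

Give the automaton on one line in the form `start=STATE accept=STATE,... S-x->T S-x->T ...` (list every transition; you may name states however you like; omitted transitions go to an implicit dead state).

start=s0 accept=s3 s0-x->s0 s0-y->s1 s1-x->s0 s1-y->s2 s2-x->s3 s2-y->s2 s3-x->s3 s3-y->s3

States s0..s2 record the length of the longest prefix of `yyx` that matches the current input suffix. Reaching s3 means `yyx` has been seen, and we stay there forever. Accept from s3.
A 4-state machine:
        x   y  
>  s0   s0  s1 
   s1   s0  s2 
   s2   s3  s2 
 * s3   s3  s3 
(> = start, * = accepting)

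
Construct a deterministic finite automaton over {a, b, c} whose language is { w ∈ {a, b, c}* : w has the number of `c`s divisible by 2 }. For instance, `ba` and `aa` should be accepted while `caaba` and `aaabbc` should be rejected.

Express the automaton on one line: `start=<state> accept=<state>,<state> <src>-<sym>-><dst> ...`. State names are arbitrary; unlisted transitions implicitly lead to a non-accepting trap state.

start=q0 accept=q0 q0-a->q0 q0-b->q0 q0-c->q1 q1-a->q1 q1-b->q1 q1-c->q0

Keep the running count of `c`s modulo 2: each `c` advances along the cycle q0 → q1 → q0 while other symbols loop. Accept at q0.
2 states suffice.
        a   b   c  
>* q0   q0  q0  q1 
   q1   q1  q1  q0 
(> = start, * = accepting)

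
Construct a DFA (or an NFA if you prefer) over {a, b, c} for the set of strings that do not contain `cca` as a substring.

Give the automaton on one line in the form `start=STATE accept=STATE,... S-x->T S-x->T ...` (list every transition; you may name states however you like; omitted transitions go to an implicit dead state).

This is the complement of 'contains `cca`'. Use the same substring-matching states — s0 through s3 holding how much of `cca` has just been matched — but flip the accepting set: everything except the trap s3 accepts.
With 4 states:
        a   b   c  
>* s0   s0  s0  s1 
 * s1   s0  s0  s2 
 * s2   s3  s0  s2 
   s3   s3  s3  s3 
(> = start, * = accepting)

start=s0 accept=s0,s1,s2 s0-a->s0 s0-b->s0 s0-c->s1 s1-a->s0 s1-b->s0 s1-c->s2 s2-a->s3 s2-b->s0 s2-c->s2 s3-a->s3 s3-b->s3 s3-c->s3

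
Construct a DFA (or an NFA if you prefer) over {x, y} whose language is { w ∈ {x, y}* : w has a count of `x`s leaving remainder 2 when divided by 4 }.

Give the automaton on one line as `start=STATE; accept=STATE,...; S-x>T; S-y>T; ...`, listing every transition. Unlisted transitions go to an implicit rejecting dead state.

Keep the running count of `x`s modulo 4: each `x` advances along the cycle s0 → s1 → s2 → s3 → s0 while other symbols loop. Accept at s2.
With 4 states:
        x   y  
>  s0   s1  s0 
   s1   s2  s1 
 * s2   s3  s2 
   s3   s0  s3 
(> = start, * = accepting)

start=s0; accept=s2; s0-x>s1; s0-y>s0; s1-x>s2; s1-y>s1; s2-x>s3; s2-y>s2; s3-x>s0; s3-y>s3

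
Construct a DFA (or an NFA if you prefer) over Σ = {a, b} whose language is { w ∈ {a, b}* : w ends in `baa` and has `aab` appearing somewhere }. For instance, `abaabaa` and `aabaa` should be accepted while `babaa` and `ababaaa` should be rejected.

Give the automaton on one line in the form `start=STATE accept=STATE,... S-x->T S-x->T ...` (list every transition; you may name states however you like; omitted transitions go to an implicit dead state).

start=s0 accept=s8 s0-a->s1 s0-b->s2 s1-a->s3 s1-b->s2 s2-a->s4 s2-b->s2 s3-a->s3 s3-b->s5 s4-a->s6 s4-b->s2 s5-a->s7 s5-b->s5 s6-a->s3 s6-b->s5 s7-a->s8 s7-b->s5 s8-a->s9 s8-b->s5 s9-a->s9 s9-b->s5

Handle the two conditions separately and then intersect. The first has 4 states tracking how much of the suffix `baa` has currently been matched; the second has 4 states tracking whether and how much of `aab` has been seen. A product state is a pair (one from each), accepting exactly when both do.
        a   b  
>  s0   s1  s2 
   s1   s3  s2 
   s2   s4  s2 
   s3   s3  s5 
   s4   s6  s2 
   s5   s7  s5 
   s6   s3  s5 
   s7   s8  s5 
 * s8   s9  s5 
   s9   s9  s5 
(> = start, * = accepting)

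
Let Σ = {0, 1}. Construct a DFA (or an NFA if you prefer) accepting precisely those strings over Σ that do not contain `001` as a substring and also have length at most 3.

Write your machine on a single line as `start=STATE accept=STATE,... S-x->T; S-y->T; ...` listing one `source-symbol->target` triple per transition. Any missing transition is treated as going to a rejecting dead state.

start=A; accept=A,B,C,D,E,F; A-0->B; A-1->C; B-0->D; B-1->E; C-0->E; C-1->E; D-0->F; D-1->G; E-0->F; E-1->F; F-0->G; F-1->G; G-0->G; G-1->G

Handle the two conditions separately and then intersect. The first has 4 states tracking partial matches of the forbidden pattern `001`; the second has 5 states tracking the input length, saturating at 4. A product state is a pair (one from each), accepting exactly when both do. After merging equivalent states the machine shrinks.
       0  1 
>* A   B  C 
 * B   D  E 
 * C   E  E 
 * D   F  G 
 * E   F  F 
 * F   G  G 
   G   G  G 
(> = start, * = accepting)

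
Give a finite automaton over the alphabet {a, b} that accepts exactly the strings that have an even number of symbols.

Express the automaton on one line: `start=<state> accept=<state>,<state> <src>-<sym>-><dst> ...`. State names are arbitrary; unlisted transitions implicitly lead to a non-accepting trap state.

start=q0 accept=q0 q0-a->q1 q0-b->q1 q1-a->q0 q1-b->q0

Count input length modulo 2: every symbol advances one step around the cycle q0 → q1 → q0. Accept at q0.
        a   b  
>* q0   q1  q1 
   q1   q0  q0 
(> = start, * = accepting)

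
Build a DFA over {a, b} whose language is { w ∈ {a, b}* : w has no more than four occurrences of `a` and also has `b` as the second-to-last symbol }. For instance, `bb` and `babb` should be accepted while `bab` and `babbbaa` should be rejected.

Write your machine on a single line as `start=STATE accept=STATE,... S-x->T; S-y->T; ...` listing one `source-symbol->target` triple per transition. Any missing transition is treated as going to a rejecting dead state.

Handle the two conditions separately and then intersect. The first has 6 states tracking the count of `a`s, saturating at 5; the second has 7 states tracking the last 2 symbols read. A product state is a pair (one from each), accepting exactly when both do.
With 23 states:
          a    b  
>  q0     q1   q2 
   q1     q3   q4 
   q2     q5   q6 
   q3     q7   q8 
   q4     q9  q10 
 * q5     q3   q4 
 * q6     q5   q6 
   q7    q11  q12 
   q8    q13  q14 
 * q9     q7   q8 
 * q10    q9  q10 
   q11   q15  q16 
   q12   q17  q18 
 * q13   q11  q12 
 * q14   q13  q14 
   q15   q15  q19 
   q16   q20  q21 
 * q17   q15  q16 
 * q18   q17  q18 
   q19   q20  q22 
   q20   q15  q19 
 * q21   q20  q21 
   q22   q20  q22 
(> = start, * = accepting)

start=q0; accept=q5,q6,q9,q10,q13,q14,q17,q18,q21; q0-a->q1; q0-b->q2; q1-a->q3; q1-b->q4; q2-a->q5; q2-b->q6; q3-a->q7; q3-b->q8; q4-a->q9; q4-b->q10; q5-a->q3; q5-b->q4; q6-a->q5; q6-b->q6; q7-a->q11; q7-b->q12; q8-a->q13; q8-b->q14; q9-a->q7; q9-b->q8; q10-a->q9; q10-b->q10; q11-a->q15; q11-b->q16; q12-a->q17; q12-b->q18; q13-a->q11; q13-b->q12; q14-a->q13; q14-b->q14; q15-a->q15; q15-b->q19; q16-a->q20; q16-b->q21; q17-a->q15; q17-b->q16; q18-a->q17; q18-b->q18; q19-a->q20; q19-b->q22; q20-a->q15; q20-b->q19; q21-a->q20; q21-b->q21; q22-a->q20; q22-b->q22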